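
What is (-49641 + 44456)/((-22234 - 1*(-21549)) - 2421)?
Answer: 5185/3106 ≈ 1.6693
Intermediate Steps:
(-49641 + 44456)/((-22234 - 1*(-21549)) - 2421) = -5185/((-22234 + 21549) - 2421) = -5185/(-685 - 2421) = -5185/(-3106) = -5185*(-1/3106) = 5185/3106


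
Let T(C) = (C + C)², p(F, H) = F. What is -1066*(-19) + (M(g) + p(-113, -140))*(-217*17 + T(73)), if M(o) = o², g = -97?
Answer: 163880846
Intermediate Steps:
T(C) = 4*C² (T(C) = (2*C)² = 4*C²)
-1066*(-19) + (M(g) + p(-113, -140))*(-217*17 + T(73)) = -1066*(-19) + ((-97)² - 113)*(-217*17 + 4*73²) = 20254 + (9409 - 113)*(-3689 + 4*5329) = 20254 + 9296*(-3689 + 21316) = 20254 + 9296*17627 = 20254 + 163860592 = 163880846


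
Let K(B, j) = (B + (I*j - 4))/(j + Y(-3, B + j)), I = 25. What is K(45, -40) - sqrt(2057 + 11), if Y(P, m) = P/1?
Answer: 959/43 - 2*sqrt(517) ≈ -23.173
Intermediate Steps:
Y(P, m) = P (Y(P, m) = P*1 = P)
K(B, j) = (-4 + B + 25*j)/(-3 + j) (K(B, j) = (B + (25*j - 4))/(j - 3) = (B + (-4 + 25*j))/(-3 + j) = (-4 + B + 25*j)/(-3 + j))
K(45, -40) - sqrt(2057 + 11) = (-4 + 45 + 25*(-40))/(-3 - 40) - sqrt(2057 + 11) = (-4 + 45 - 1000)/(-43) - sqrt(2068) = -1/43*(-959) - 2*sqrt(517) = 959/43 - 2*sqrt(517)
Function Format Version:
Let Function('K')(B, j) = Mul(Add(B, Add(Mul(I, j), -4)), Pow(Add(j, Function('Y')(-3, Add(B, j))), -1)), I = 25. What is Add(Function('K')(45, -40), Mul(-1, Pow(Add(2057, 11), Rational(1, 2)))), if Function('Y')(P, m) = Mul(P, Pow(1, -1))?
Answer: Add(Rational(959, 43), Mul(-2, Pow(517, Rational(1, 2)))) ≈ -23.173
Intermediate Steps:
Function('Y')(P, m) = P (Function('Y')(P, m) = Mul(P, 1) = P)
Function('K')(B, j) = Mul(Pow(Add(-3, j), -1), Add(-4, B, Mul(25, j))) (Function('K')(B, j) = Mul(Add(B, Add(Mul(25, j), -4)), Pow(Add(j, -3), -1)) = Mul(Add(B, Add(-4, Mul(25, j))), Pow(Add(-3, j), -1)) = Mul(Add(-4, B, Mul(25, j)), Pow(Add(-3, j), -1)) = Mul(Pow(Add(-3, j), -1), Add(-4, B, Mul(25, j))))
Add(Function('K')(45, -40), Mul(-1, Pow(Add(2057, 11), Rational(1, 2)))) = Add(Mul(Pow(Add(-3, -40), -1), Add(-4, 45, Mul(25, -40))), Mul(-1, Pow(Add(2057, 11), Rational(1, 2)))) = Add(Mul(Pow(-43, -1), Add(-4, 45, -1000)), Mul(-1, Pow(2068, Rational(1, 2)))) = Add(Mul(Rational(-1, 43), -959), Mul(-1, Mul(2, Pow(517, Rational(1, 2))))) = Add(Rational(959, 43), Mul(-2, Pow(517, Rational(1, 2))))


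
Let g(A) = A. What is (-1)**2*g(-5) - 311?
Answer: -316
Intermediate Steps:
(-1)**2*g(-5) - 311 = (-1)**2*(-5) - 311 = 1*(-5) - 311 = -5 - 311 = -316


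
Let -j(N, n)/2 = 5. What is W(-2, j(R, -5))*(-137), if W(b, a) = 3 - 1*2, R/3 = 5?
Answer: -137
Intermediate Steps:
R = 15 (R = 3*5 = 15)
j(N, n) = -10 (j(N, n) = -2*5 = -10)
W(b, a) = 1 (W(b, a) = 3 - 2 = 1)
W(-2, j(R, -5))*(-137) = 1*(-137) = -137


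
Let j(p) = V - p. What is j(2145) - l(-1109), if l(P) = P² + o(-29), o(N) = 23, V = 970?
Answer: -1231079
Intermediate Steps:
j(p) = 970 - p
l(P) = 23 + P² (l(P) = P² + 23 = 23 + P²)
j(2145) - l(-1109) = (970 - 1*2145) - (23 + (-1109)²) = (970 - 2145) - (23 + 1229881) = -1175 - 1*1229904 = -1175 - 1229904 = -1231079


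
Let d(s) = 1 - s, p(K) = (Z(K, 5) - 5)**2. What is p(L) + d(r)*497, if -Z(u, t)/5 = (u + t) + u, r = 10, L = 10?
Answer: 12427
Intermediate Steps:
Z(u, t) = -10*u - 5*t (Z(u, t) = -5*((u + t) + u) = -5*((t + u) + u) = -5*(t + 2*u) = -10*u - 5*t)
p(K) = (-30 - 10*K)**2 (p(K) = ((-10*K - 5*5) - 5)**2 = ((-10*K - 25) - 5)**2 = ((-25 - 10*K) - 5)**2 = (-30 - 10*K)**2)
p(L) + d(r)*497 = 100*(3 + 10)**2 + (1 - 1*10)*497 = 100*13**2 + (1 - 10)*497 = 100*169 - 9*497 = 16900 - 4473 = 12427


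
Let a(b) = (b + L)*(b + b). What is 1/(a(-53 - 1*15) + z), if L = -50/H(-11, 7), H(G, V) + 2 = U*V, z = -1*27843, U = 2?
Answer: -3/54085 ≈ -5.5468e-5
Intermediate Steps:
z = -27843
H(G, V) = -2 + 2*V
L = -25/6 (L = -50/(-2 + 2*7) = -50/(-2 + 14) = -50/12 = -50*1/12 = -25/6 ≈ -4.1667)
a(b) = 2*b*(-25/6 + b) (a(b) = (b - 25/6)*(b + b) = (-25/6 + b)*(2*b) = 2*b*(-25/6 + b))
1/(a(-53 - 1*15) + z) = 1/((-53 - 1*15)*(-25 + 6*(-53 - 1*15))/3 - 27843) = 1/((-53 - 15)*(-25 + 6*(-53 - 15))/3 - 27843) = 1/((⅓)*(-68)*(-25 + 6*(-68)) - 27843) = 1/((⅓)*(-68)*(-25 - 408) - 27843) = 1/((⅓)*(-68)*(-433) - 27843) = 1/(29444/3 - 27843) = 1/(-54085/3) = -3/54085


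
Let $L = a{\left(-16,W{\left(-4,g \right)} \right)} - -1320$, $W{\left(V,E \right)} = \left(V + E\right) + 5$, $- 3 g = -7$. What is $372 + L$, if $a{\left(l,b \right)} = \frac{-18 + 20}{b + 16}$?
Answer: $\frac{49071}{29} \approx 1692.1$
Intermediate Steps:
$g = \frac{7}{3}$ ($g = \left(- \frac{1}{3}\right) \left(-7\right) = \frac{7}{3} \approx 2.3333$)
$W{\left(V,E \right)} = 5 + E + V$ ($W{\left(V,E \right)} = \left(E + V\right) + 5 = 5 + E + V$)
$a{\left(l,b \right)} = \frac{2}{16 + b}$
$L = \frac{38283}{29}$ ($L = \frac{2}{16 + \left(5 + \frac{7}{3} - 4\right)} - -1320 = \frac{2}{16 + \frac{10}{3}} + 1320 = \frac{2}{\frac{58}{3}} + 1320 = 2 \cdot \frac{3}{58} + 1320 = \frac{3}{29} + 1320 = \frac{38283}{29} \approx 1320.1$)
$372 + L = 372 + \frac{38283}{29} = \frac{49071}{29}$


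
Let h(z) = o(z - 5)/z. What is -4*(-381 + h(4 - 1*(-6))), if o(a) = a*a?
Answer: 1514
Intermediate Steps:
o(a) = a²
h(z) = (-5 + z)²/z (h(z) = (z - 5)²/z = (-5 + z)²/z)
-4*(-381 + h(4 - 1*(-6))) = -4*(-381 + (-5 + (4 - 1*(-6)))²/(4 - 1*(-6))) = -4*(-381 + (-5 + (4 + 6))²/(4 + 6)) = -4*(-381 + (-5 + 10)²/10) = -4*(-381 + (⅒)*5²) = -4*(-381 + (⅒)*25) = -4*(-381 + 5/2) = -4*(-757/2) = 1514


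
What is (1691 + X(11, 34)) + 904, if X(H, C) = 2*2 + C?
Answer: 2633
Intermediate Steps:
X(H, C) = 4 + C
(1691 + X(11, 34)) + 904 = (1691 + (4 + 34)) + 904 = (1691 + 38) + 904 = 1729 + 904 = 2633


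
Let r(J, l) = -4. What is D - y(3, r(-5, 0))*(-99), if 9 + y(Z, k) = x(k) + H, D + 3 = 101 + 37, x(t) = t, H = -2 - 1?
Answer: -1449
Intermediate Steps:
H = -3
D = 135 (D = -3 + (101 + 37) = -3 + 138 = 135)
y(Z, k) = -12 + k (y(Z, k) = -9 + (k - 3) = -9 + (-3 + k) = -12 + k)
D - y(3, r(-5, 0))*(-99) = 135 - (-12 - 4)*(-99) = 135 - (-16)*(-99) = 135 - 1*1584 = 135 - 1584 = -1449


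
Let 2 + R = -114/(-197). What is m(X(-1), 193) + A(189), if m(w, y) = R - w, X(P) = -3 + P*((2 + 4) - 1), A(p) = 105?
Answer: 21981/197 ≈ 111.58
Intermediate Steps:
R = -280/197 (R = -2 - 114/(-197) = -2 - 114*(-1/197) = -2 + 114/197 = -280/197 ≈ -1.4213)
X(P) = -3 + 5*P (X(P) = -3 + P*(6 - 1) = -3 + P*5 = -3 + 5*P)
m(w, y) = -280/197 - w
m(X(-1), 193) + A(189) = (-280/197 - (-3 + 5*(-1))) + 105 = (-280/197 - (-3 - 5)) + 105 = (-280/197 - 1*(-8)) + 105 = (-280/197 + 8) + 105 = 1296/197 + 105 = 21981/197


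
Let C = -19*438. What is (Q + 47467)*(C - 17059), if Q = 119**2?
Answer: -1564180268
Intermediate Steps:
C = -8322
Q = 14161
(Q + 47467)*(C - 17059) = (14161 + 47467)*(-8322 - 17059) = 61628*(-25381) = -1564180268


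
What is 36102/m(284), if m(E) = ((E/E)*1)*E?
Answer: 18051/142 ≈ 127.12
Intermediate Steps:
m(E) = E (m(E) = (1*1)*E = 1*E = E)
36102/m(284) = 36102/284 = 36102*(1/284) = 18051/142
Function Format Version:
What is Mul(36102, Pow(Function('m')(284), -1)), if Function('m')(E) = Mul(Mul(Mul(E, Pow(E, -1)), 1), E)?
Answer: Rational(18051, 142) ≈ 127.12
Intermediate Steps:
Function('m')(E) = E (Function('m')(E) = Mul(Mul(1, 1), E) = Mul(1, E) = E)
Mul(36102, Pow(Function('m')(284), -1)) = Mul(36102, Pow(284, -1)) = Mul(36102, Rational(1, 284)) = Rational(18051, 142)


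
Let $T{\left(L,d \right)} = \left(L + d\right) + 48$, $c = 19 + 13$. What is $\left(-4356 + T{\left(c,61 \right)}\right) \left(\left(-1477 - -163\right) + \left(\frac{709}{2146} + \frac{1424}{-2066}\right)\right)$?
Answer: $\frac{12281221925505}{2216818} \approx 5.54 \cdot 10^{6}$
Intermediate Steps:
$c = 32$
$T{\left(L,d \right)} = 48 + L + d$
$\left(-4356 + T{\left(c,61 \right)}\right) \left(\left(-1477 - -163\right) + \left(\frac{709}{2146} + \frac{1424}{-2066}\right)\right) = \left(-4356 + \left(48 + 32 + 61\right)\right) \left(\left(-1477 - -163\right) + \left(\frac{709}{2146} + \frac{1424}{-2066}\right)\right) = \left(-4356 + 141\right) \left(\left(-1477 + 163\right) + \left(709 \cdot \frac{1}{2146} + 1424 \left(- \frac{1}{2066}\right)\right)\right) = - 4215 \left(-1314 + \left(\frac{709}{2146} - \frac{712}{1033}\right)\right) = - 4215 \left(-1314 - \frac{795555}{2216818}\right) = \left(-4215\right) \left(- \frac{2913694407}{2216818}\right) = \frac{12281221925505}{2216818}$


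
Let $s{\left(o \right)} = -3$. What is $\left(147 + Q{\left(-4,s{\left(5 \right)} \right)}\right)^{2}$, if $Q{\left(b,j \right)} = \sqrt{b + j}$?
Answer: $\left(147 + i \sqrt{7}\right)^{2} \approx 21602.0 + 777.85 i$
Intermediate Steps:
$\left(147 + Q{\left(-4,s{\left(5 \right)} \right)}\right)^{2} = \left(147 + \sqrt{-4 - 3}\right)^{2} = \left(147 + \sqrt{-7}\right)^{2} = \left(147 + i \sqrt{7}\right)^{2}$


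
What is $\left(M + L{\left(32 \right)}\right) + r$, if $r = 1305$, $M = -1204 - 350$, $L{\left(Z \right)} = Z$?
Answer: $-217$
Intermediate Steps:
$M = -1554$
$\left(M + L{\left(32 \right)}\right) + r = \left(-1554 + 32\right) + 1305 = -1522 + 1305 = -217$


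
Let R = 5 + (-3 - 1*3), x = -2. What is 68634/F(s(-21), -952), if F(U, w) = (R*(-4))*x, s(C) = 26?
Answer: -34317/4 ≈ -8579.3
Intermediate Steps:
R = -1 (R = 5 + (-3 - 3) = 5 - 6 = -1)
F(U, w) = -8 (F(U, w) = -1*(-4)*(-2) = 4*(-2) = -8)
68634/F(s(-21), -952) = 68634/(-8) = 68634*(-⅛) = -34317/4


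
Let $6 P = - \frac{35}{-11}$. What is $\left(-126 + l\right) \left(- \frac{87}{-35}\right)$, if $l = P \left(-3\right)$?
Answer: $- \frac{34887}{110} \approx -317.15$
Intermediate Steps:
$P = \frac{35}{66}$ ($P = \frac{\left(-35\right) \frac{1}{-11}}{6} = \frac{\left(-35\right) \left(- \frac{1}{11}\right)}{6} = \frac{1}{6} \cdot \frac{35}{11} = \frac{35}{66} \approx 0.5303$)
$l = - \frac{35}{22}$ ($l = \frac{35}{66} \left(-3\right) = - \frac{35}{22} \approx -1.5909$)
$\left(-126 + l\right) \left(- \frac{87}{-35}\right) = \left(-126 - \frac{35}{22}\right) \left(- \frac{87}{-35}\right) = - \frac{2807 \left(\left(-87\right) \left(- \frac{1}{35}\right)\right)}{22} = \left(- \frac{2807}{22}\right) \frac{87}{35} = - \frac{34887}{110}$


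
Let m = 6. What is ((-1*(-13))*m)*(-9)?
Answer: -702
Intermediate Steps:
((-1*(-13))*m)*(-9) = (-1*(-13)*6)*(-9) = (13*6)*(-9) = 78*(-9) = -702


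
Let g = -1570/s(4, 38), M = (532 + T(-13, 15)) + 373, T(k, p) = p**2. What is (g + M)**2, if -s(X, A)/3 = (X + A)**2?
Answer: 8944675285225/7001316 ≈ 1.2776e+6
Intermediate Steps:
s(X, A) = -3*(A + X)**2 (s(X, A) = -3*(X + A)**2 = -3*(A + X)**2)
M = 1130 (M = (532 + 15**2) + 373 = (532 + 225) + 373 = 757 + 373 = 1130)
g = 785/2646 (g = -1570*(-1/(3*(38 + 4)**2)) = -1570/((-3*42**2)) = -1570/((-3*1764)) = -1570/(-5292) = -1570*(-1/5292) = 785/2646 ≈ 0.29667)
(g + M)**2 = (785/2646 + 1130)**2 = (2990765/2646)**2 = 8944675285225/7001316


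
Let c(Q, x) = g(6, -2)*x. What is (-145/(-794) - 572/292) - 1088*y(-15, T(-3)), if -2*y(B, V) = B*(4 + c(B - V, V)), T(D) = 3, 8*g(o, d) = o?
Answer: -2956164957/57962 ≈ -51002.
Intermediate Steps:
g(o, d) = o/8
c(Q, x) = 3*x/4 (c(Q, x) = ((1/8)*6)*x = 3*x/4)
y(B, V) = -B*(4 + 3*V/4)/2
(-145/(-794) - 572/292) - 1088*y(-15, T(-3)) = (-145/(-794) - 572/292) - (-136)*(-15)*(16 + 3*3) = (-145*(-1/794) - 572*1/292) - (-136)*(-15)*(16 + 9) = (145/794 - 143/73) - (-136)*(-15)*25 = -102957/57962 - 1088*375/8 = -102957/57962 - 51000 = -2956164957/57962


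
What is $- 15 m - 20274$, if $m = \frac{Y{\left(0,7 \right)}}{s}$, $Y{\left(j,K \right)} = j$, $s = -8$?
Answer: $-20274$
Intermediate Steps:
$m = 0$ ($m = \frac{0}{-8} = 0 \left(- \frac{1}{8}\right) = 0$)
$- 15 m - 20274 = \left(-15\right) 0 - 20274 = 0 - 20274 = -20274$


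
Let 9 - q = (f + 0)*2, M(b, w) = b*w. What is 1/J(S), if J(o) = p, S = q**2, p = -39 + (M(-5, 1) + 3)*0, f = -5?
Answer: -1/39 ≈ -0.025641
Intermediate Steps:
q = 19 (q = 9 - (-5 + 0)*2 = 9 - (-5)*2 = 9 - 1*(-10) = 9 + 10 = 19)
p = -39 (p = -39 + (-5*1 + 3)*0 = -39 + (-5 + 3)*0 = -39 - 2*0 = -39 + 0 = -39)
S = 361 (S = 19**2 = 361)
J(o) = -39
1/J(S) = 1/(-39) = -1/39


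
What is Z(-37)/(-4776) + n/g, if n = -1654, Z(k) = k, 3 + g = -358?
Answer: 7912861/1724136 ≈ 4.5895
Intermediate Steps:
g = -361 (g = -3 - 358 = -361)
Z(-37)/(-4776) + n/g = -37/(-4776) - 1654/(-361) = -37*(-1/4776) - 1654*(-1/361) = 37/4776 + 1654/361 = 7912861/1724136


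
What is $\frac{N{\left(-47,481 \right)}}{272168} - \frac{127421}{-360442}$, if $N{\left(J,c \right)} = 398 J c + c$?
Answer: $- \frac{123394407757}{3773106856} \approx -32.704$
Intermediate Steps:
$N{\left(J,c \right)} = c + 398 J c$ ($N{\left(J,c \right)} = 398 J c + c = c + 398 J c$)
$\frac{N{\left(-47,481 \right)}}{272168} - \frac{127421}{-360442} = \frac{481 \left(1 + 398 \left(-47\right)\right)}{272168} - \frac{127421}{-360442} = 481 \left(1 - 18706\right) \frac{1}{272168} - - \frac{127421}{360442} = 481 \left(-18705\right) \frac{1}{272168} + \frac{127421}{360442} = \left(-8997105\right) \frac{1}{272168} + \frac{127421}{360442} = - \frac{692085}{20936} + \frac{127421}{360442} = - \frac{123394407757}{3773106856}$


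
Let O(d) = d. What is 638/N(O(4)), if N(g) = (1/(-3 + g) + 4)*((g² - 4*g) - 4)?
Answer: -319/10 ≈ -31.900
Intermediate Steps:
N(g) = (4 + 1/(-3 + g))*(-4 + g² - 4*g)
638/N(O(4)) = 638/(((44 - 27*4² + 4*4³ + 28*4)/(-3 + 4))) = 638/(((44 - 27*16 + 4*64 + 112)/1)) = 638/((1*(44 - 432 + 256 + 112))) = 638/((1*(-20))) = 638/(-20) = 638*(-1/20) = -319/10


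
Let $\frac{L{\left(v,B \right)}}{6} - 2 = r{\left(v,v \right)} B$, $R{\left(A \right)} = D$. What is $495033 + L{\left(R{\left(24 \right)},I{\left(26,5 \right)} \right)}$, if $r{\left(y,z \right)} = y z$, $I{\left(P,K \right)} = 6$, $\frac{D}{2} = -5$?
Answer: $498645$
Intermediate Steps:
$D = -10$ ($D = 2 \left(-5\right) = -10$)
$R{\left(A \right)} = -10$
$L{\left(v,B \right)} = 12 + 6 B v^{2}$ ($L{\left(v,B \right)} = 12 + 6 v v B = 12 + 6 v^{2} B = 12 + 6 B v^{2}$)
$495033 + L{\left(R{\left(24 \right)},I{\left(26,5 \right)} \right)} = 495033 + \left(12 + 6 \cdot 6 \left(-10\right)^{2}\right) = 495033 + \left(12 + 6 \cdot 6 \cdot 100\right) = 495033 + \left(12 + 3600\right) = 495033 + 3612 = 498645$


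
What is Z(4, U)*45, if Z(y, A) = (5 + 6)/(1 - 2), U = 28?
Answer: -495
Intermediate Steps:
Z(y, A) = -11 (Z(y, A) = 11/(-1) = 11*(-1) = -11)
Z(4, U)*45 = -11*45 = -495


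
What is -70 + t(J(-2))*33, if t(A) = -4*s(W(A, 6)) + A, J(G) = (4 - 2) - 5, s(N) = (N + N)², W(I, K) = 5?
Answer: -13369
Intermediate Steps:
s(N) = 4*N² (s(N) = (2*N)² = 4*N²)
J(G) = -3 (J(G) = 2 - 5 = -3)
t(A) = -400 + A (t(A) = -16*5² + A = -16*25 + A = -4*100 + A = -400 + A)
-70 + t(J(-2))*33 = -70 + (-400 - 3)*33 = -70 - 403*33 = -70 - 13299 = -13369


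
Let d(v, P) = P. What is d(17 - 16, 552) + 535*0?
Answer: 552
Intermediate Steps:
d(17 - 16, 552) + 535*0 = 552 + 535*0 = 552 + 0 = 552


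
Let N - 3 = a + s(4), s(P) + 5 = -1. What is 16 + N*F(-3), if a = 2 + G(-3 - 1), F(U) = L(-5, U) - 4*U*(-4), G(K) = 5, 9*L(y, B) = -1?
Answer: -1588/9 ≈ -176.44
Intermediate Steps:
L(y, B) = -1/9 (L(y, B) = (1/9)*(-1) = -1/9)
F(U) = -1/9 + 16*U (F(U) = -1/9 - 4*U*(-4) = -1/9 - (-16)*U = -1/9 + 16*U)
s(P) = -6 (s(P) = -5 - 1 = -6)
a = 7 (a = 2 + 5 = 7)
N = 4 (N = 3 + (7 - 6) = 3 + 1 = 4)
16 + N*F(-3) = 16 + 4*(-1/9 + 16*(-3)) = 16 + 4*(-1/9 - 48) = 16 + 4*(-433/9) = 16 - 1732/9 = -1588/9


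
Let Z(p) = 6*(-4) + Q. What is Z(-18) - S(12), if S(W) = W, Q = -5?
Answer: -41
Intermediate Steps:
Z(p) = -29 (Z(p) = 6*(-4) - 5 = -24 - 5 = -29)
Z(-18) - S(12) = -29 - 1*12 = -29 - 12 = -41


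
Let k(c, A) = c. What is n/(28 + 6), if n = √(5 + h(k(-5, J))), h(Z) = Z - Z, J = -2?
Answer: √5/34 ≈ 0.065767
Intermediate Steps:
h(Z) = 0
n = √5 (n = √(5 + 0) = √5 ≈ 2.2361)
n/(28 + 6) = √5/(28 + 6) = √5/34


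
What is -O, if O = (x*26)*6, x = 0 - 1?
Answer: 156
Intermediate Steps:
x = -1
O = -156 (O = -1*26*6 = -26*6 = -156)
-O = -1*(-156) = 156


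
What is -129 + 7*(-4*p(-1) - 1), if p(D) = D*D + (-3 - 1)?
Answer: -52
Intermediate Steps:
p(D) = -4 + D**2 (p(D) = D**2 - 4 = -4 + D**2)
-129 + 7*(-4*p(-1) - 1) = -129 + 7*(-4*(-4 + (-1)**2) - 1) = -129 + 7*(-4*(-4 + 1) - 1) = -129 + 7*(-4*(-3) - 1) = -129 + 7*(12 - 1) = -129 + 7*11 = -129 + 77 = -52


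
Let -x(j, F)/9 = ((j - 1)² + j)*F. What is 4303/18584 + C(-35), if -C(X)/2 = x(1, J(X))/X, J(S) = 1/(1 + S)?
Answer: 2727541/11057480 ≈ 0.24667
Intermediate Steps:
x(j, F) = -9*F*(j + (-1 + j)²) (x(j, F) = -9*((j - 1)² + j)*F = -9*((-1 + j)² + j)*F = -9*(j + (-1 + j)²)*F = -9*F*(j + (-1 + j)²))
C(X) = 18/(X*(1 + X)) (C(X) = -2*9*(-1 + 1 - 1*1²)/(1 + X)/X = -2*9*(-1 + 1 - 1*1)/(1 + X)/X = -2*9*(-1 + 1 - 1)/(1 + X)/X = -2*9*(-1)/(1 + X)/X = -2*(-9/(1 + X))/X = -(-18)/(X*(1 + X)) = 18/(X*(1 + X)))
4303/18584 + C(-35) = 4303/18584 + 18/(-35*(1 - 35)) = 4303*(1/18584) + 18*(-1/35)/(-34) = 4303/18584 + 18*(-1/35)*(-1/34) = 4303/18584 + 9/595 = 2727541/11057480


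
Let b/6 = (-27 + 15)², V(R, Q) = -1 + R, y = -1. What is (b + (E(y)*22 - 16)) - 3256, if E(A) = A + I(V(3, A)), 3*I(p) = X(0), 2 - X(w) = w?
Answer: -7246/3 ≈ -2415.3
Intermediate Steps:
X(w) = 2 - w
I(p) = ⅔ (I(p) = (2 - 1*0)/3 = (2 + 0)/3 = (⅓)*2 = ⅔)
b = 864 (b = 6*(-27 + 15)² = 6*(-12)² = 6*144 = 864)
E(A) = ⅔ + A (E(A) = A + ⅔ = ⅔ + A)
(b + (E(y)*22 - 16)) - 3256 = (864 + ((⅔ - 1)*22 - 16)) - 3256 = (864 + (-⅓*22 - 16)) - 3256 = (864 + (-22/3 - 16)) - 3256 = (864 - 70/3) - 3256 = 2522/3 - 3256 = -7246/3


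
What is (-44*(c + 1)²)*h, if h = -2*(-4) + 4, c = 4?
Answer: -13200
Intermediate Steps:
h = 12 (h = 8 + 4 = 12)
(-44*(c + 1)²)*h = -44*(4 + 1)²*12 = -44*5²*12 = -44*25*12 = -1100*12 = -13200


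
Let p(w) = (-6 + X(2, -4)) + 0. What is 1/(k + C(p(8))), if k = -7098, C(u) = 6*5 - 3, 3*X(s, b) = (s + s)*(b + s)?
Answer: -1/7071 ≈ -0.00014142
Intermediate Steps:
X(s, b) = 2*s*(b + s)/3 (X(s, b) = ((s + s)*(b + s))/3 = ((2*s)*(b + s))/3 = (2*s*(b + s))/3 = 2*s*(b + s)/3)
p(w) = -26/3 (p(w) = (-6 + (⅔)*2*(-4 + 2)) + 0 = (-6 + (⅔)*2*(-2)) + 0 = (-6 - 8/3) + 0 = -26/3 + 0 = -26/3)
C(u) = 27 (C(u) = 30 - 3 = 27)
1/(k + C(p(8))) = 1/(-7098 + 27) = 1/(-7071) = -1/7071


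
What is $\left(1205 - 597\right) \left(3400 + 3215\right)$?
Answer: $4021920$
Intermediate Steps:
$\left(1205 - 597\right) \left(3400 + 3215\right) = 608 \cdot 6615 = 4021920$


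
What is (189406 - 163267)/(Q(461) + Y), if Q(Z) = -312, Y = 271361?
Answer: 26139/271049 ≈ 0.096436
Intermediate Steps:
(189406 - 163267)/(Q(461) + Y) = (189406 - 163267)/(-312 + 271361) = 26139/271049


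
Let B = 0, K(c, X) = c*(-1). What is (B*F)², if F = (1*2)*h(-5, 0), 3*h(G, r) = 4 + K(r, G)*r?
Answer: 0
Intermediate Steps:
K(c, X) = -c
h(G, r) = 4/3 - r²/3 (h(G, r) = (4 + (-r)*r)/3 = (4 - r²)/3 = 4/3 - r²/3)
F = 8/3 (F = (1*2)*(4/3 - ⅓*0²) = 2*(4/3 - ⅓*0) = 2*(4/3 + 0) = 2*(4/3) = 8/3 ≈ 2.6667)
(B*F)² = (0*(8/3))² = 0² = 0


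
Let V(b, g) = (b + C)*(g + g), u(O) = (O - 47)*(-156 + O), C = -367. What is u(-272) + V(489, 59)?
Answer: 150928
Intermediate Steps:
u(O) = (-156 + O)*(-47 + O) (u(O) = (-47 + O)*(-156 + O) = (-156 + O)*(-47 + O))
V(b, g) = 2*g*(-367 + b) (V(b, g) = (b - 367)*(g + g) = (-367 + b)*(2*g) = 2*g*(-367 + b))
u(-272) + V(489, 59) = (7332 + (-272)² - 203*(-272)) + 2*59*(-367 + 489) = (7332 + 73984 + 55216) + 2*59*122 = 136532 + 14396 = 150928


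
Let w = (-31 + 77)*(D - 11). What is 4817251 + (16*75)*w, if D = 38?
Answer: 6307651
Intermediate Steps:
w = 1242 (w = (-31 + 77)*(38 - 11) = 46*27 = 1242)
4817251 + (16*75)*w = 4817251 + (16*75)*1242 = 4817251 + 1200*1242 = 4817251 + 1490400 = 6307651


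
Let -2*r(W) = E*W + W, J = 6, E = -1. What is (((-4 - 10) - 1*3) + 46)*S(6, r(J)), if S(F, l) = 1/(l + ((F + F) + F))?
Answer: 29/18 ≈ 1.6111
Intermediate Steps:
r(W) = 0 (r(W) = -(-W + W)/2 = -½*0 = 0)
S(F, l) = 1/(l + 3*F) (S(F, l) = 1/(l + (2*F + F)) = 1/(l + 3*F))
(((-4 - 10) - 1*3) + 46)*S(6, r(J)) = (((-4 - 10) - 1*3) + 46)/(0 + 3*6) = ((-14 - 3) + 46)/(0 + 18) = (-17 + 46)/18 = 29*(1/18) = 29/18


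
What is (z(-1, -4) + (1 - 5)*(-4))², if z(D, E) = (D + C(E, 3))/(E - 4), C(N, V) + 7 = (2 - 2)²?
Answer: 289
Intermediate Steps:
C(N, V) = -7 (C(N, V) = -7 + (2 - 2)² = -7 + 0² = -7 + 0 = -7)
z(D, E) = (-7 + D)/(-4 + E) (z(D, E) = (D - 7)/(E - 4) = (-7 + D)/(-4 + E))
(z(-1, -4) + (1 - 5)*(-4))² = ((-7 - 1)/(-4 - 4) + (1 - 5)*(-4))² = (-8/(-8) - 4*(-4))² = (-⅛*(-8) + 16)² = (1 + 16)² = 17² = 289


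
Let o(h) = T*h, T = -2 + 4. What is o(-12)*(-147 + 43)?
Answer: 2496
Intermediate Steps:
T = 2
o(h) = 2*h
o(-12)*(-147 + 43) = (2*(-12))*(-147 + 43) = -24*(-104) = 2496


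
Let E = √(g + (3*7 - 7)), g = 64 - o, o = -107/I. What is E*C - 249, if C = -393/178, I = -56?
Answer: -249 - 393*√59654/4984 ≈ -268.26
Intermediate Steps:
C = -393/178 (C = -393*1/178 = -393/178 ≈ -2.2079)
o = 107/56 (o = -107/(-56) = -107*(-1/56) = 107/56 ≈ 1.9107)
g = 3477/56 (g = 64 - 1*107/56 = 64 - 107/56 = 3477/56 ≈ 62.089)
E = √59654/28 (E = √(3477/56 + (3*7 - 7)) = √(3477/56 + (21 - 7)) = √(3477/56 + 14) = √(4261/56) = √59654/28 ≈ 8.7229)
E*C - 249 = (√59654/28)*(-393/178) - 249 = -393*√59654/4984 - 249 = -249 - 393*√59654/4984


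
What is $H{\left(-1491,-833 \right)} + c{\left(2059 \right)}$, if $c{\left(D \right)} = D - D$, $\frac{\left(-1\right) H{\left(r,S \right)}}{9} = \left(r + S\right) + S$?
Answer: $28413$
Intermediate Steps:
$H{\left(r,S \right)} = - 18 S - 9 r$ ($H{\left(r,S \right)} = - 9 \left(\left(r + S\right) + S\right) = - 9 \left(\left(S + r\right) + S\right) = - 9 \left(r + 2 S\right) = - 18 S - 9 r$)
$c{\left(D \right)} = 0$
$H{\left(-1491,-833 \right)} + c{\left(2059 \right)} = \left(\left(-18\right) \left(-833\right) - -13419\right) + 0 = \left(14994 + 13419\right) + 0 = 28413 + 0 = 28413$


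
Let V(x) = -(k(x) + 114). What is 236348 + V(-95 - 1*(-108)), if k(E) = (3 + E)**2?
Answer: 235978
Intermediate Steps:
V(x) = -114 - (3 + x)**2 (V(x) = -((3 + x)**2 + 114) = -(114 + (3 + x)**2) = -114 - (3 + x)**2)
236348 + V(-95 - 1*(-108)) = 236348 + (-114 - (3 + (-95 - 1*(-108)))**2) = 236348 + (-114 - (3 + (-95 + 108))**2) = 236348 + (-114 - (3 + 13)**2) = 236348 + (-114 - 1*16**2) = 236348 + (-114 - 1*256) = 236348 + (-114 - 256) = 236348 - 370 = 235978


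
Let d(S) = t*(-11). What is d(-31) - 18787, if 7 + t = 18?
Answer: -18908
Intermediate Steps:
t = 11 (t = -7 + 18 = 11)
d(S) = -121 (d(S) = 11*(-11) = -121)
d(-31) - 18787 = -121 - 18787 = -18908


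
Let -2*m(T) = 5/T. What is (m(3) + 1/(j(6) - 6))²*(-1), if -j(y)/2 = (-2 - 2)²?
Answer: -2401/3249 ≈ -0.73900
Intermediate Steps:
m(T) = -5/(2*T)
j(y) = -32 (j(y) = -2*(-2 - 2)² = -2*(-4)² = -2*16 = -32)
(m(3) + 1/(j(6) - 6))²*(-1) = (-5/2/3 + 1/(-32 - 6))²*(-1) = (-5/2*⅓ + 1/(-38))²*(-1) = (-⅚ - 1/38)²*(-1) = (-49/57)²*(-1) = (2401/3249)*(-1) = -2401/3249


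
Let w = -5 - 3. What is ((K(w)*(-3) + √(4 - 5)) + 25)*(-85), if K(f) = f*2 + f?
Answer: -8245 - 85*I ≈ -8245.0 - 85.0*I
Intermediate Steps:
w = -8
K(f) = 3*f (K(f) = 2*f + f = 3*f)
((K(w)*(-3) + √(4 - 5)) + 25)*(-85) = (((3*(-8))*(-3) + √(4 - 5)) + 25)*(-85) = ((-24*(-3) + √(-1)) + 25)*(-85) = ((72 + I) + 25)*(-85) = (97 + I)*(-85) = -8245 - 85*I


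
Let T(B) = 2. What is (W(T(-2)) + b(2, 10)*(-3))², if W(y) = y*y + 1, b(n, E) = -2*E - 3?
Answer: 5476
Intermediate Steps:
b(n, E) = -3 - 2*E
W(y) = 1 + y² (W(y) = y² + 1 = 1 + y²)
(W(T(-2)) + b(2, 10)*(-3))² = ((1 + 2²) + (-3 - 2*10)*(-3))² = ((1 + 4) + (-3 - 20)*(-3))² = (5 - 23*(-3))² = (5 + 69)² = 74² = 5476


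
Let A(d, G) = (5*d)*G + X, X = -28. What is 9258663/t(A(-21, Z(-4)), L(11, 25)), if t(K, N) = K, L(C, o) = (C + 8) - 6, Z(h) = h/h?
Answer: -9258663/133 ≈ -69614.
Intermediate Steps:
Z(h) = 1
L(C, o) = 2 + C (L(C, o) = (8 + C) - 6 = 2 + C)
A(d, G) = -28 + 5*G*d (A(d, G) = (5*d)*G - 28 = 5*G*d - 28 = -28 + 5*G*d)
9258663/t(A(-21, Z(-4)), L(11, 25)) = 9258663/(-28 + 5*1*(-21)) = 9258663/(-28 - 105) = 9258663/(-133) = 9258663*(-1/133) = -9258663/133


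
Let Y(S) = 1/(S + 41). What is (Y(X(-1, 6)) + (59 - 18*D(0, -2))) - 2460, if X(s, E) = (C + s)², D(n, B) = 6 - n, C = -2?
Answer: -125449/50 ≈ -2509.0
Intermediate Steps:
X(s, E) = (-2 + s)²
Y(S) = 1/(41 + S)
(Y(X(-1, 6)) + (59 - 18*D(0, -2))) - 2460 = (1/(41 + (-2 - 1)²) + (59 - 18*(6 - 1*0))) - 2460 = (1/(41 + (-3)²) + (59 - 18*(6 + 0))) - 2460 = (1/(41 + 9) + (59 - 18*6)) - 2460 = (1/50 + (59 - 108)) - 2460 = (1/50 - 49) - 2460 = -2449/50 - 2460 = -125449/50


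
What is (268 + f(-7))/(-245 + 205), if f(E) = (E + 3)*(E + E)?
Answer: -81/10 ≈ -8.1000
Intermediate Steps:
f(E) = 2*E*(3 + E) (f(E) = (3 + E)*(2*E) = 2*E*(3 + E))
(268 + f(-7))/(-245 + 205) = (268 + 2*(-7)*(3 - 7))/(-245 + 205) = (268 + 2*(-7)*(-4))/(-40) = (268 + 56)*(-1/40) = 324*(-1/40) = -81/10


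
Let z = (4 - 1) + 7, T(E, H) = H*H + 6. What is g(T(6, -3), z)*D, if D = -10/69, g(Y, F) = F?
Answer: -100/69 ≈ -1.4493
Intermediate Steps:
T(E, H) = 6 + H² (T(E, H) = H² + 6 = 6 + H²)
z = 10 (z = 3 + 7 = 10)
D = -10/69 (D = -10*1/69 = -10/69 ≈ -0.14493)
g(T(6, -3), z)*D = 10*(-10/69) = -100/69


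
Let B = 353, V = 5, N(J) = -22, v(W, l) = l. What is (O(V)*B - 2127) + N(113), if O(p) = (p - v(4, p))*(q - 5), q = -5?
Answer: -2149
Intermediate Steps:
O(p) = 0 (O(p) = (p - p)*(-5 - 5) = 0*(-10) = 0)
(O(V)*B - 2127) + N(113) = (0*353 - 2127) - 22 = (0 - 2127) - 22 = -2127 - 22 = -2149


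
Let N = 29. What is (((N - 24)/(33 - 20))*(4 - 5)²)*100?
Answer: 500/13 ≈ 38.462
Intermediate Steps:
(((N - 24)/(33 - 20))*(4 - 5)²)*100 = (((29 - 24)/(33 - 20))*(4 - 5)²)*100 = ((5/13)*(-1)²)*100 = ((5*(1/13))*1)*100 = ((5/13)*1)*100 = (5/13)*100 = 500/13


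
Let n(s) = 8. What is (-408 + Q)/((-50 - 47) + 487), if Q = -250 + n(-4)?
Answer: -5/3 ≈ -1.6667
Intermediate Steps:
Q = -242 (Q = -250 + 8 = -242)
(-408 + Q)/((-50 - 47) + 487) = (-408 - 242)/((-50 - 47) + 487) = -650/(-97 + 487) = -650/390 = -650*1/390 = -5/3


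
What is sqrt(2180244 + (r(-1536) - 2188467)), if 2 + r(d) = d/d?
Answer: 4*I*sqrt(514) ≈ 90.686*I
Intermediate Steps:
r(d) = -1 (r(d) = -2 + d/d = -2 + 1 = -1)
sqrt(2180244 + (r(-1536) - 2188467)) = sqrt(2180244 + (-1 - 2188467)) = sqrt(2180244 - 2188468) = sqrt(-8224) = 4*I*sqrt(514)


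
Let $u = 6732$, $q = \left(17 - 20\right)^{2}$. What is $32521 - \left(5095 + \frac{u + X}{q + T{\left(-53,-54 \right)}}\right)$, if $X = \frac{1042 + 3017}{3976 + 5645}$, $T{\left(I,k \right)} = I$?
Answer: $\frac{117927845}{4276} \approx 27579.0$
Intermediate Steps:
$X = \frac{451}{1069}$ ($X = \frac{4059}{9621} = 4059 \cdot \frac{1}{9621} = \frac{451}{1069} \approx 0.42189$)
$q = 9$ ($q = \left(-3\right)^{2} = 9$)
$32521 - \left(5095 + \frac{u + X}{q + T{\left(-53,-54 \right)}}\right) = 32521 - \left(5095 + \frac{6732 + \frac{451}{1069}}{9 - 53}\right) = 32521 - \left(5095 + \frac{7196959}{1069 \left(-44\right)}\right) = 32521 - \left(5095 + \frac{7196959}{1069} \left(- \frac{1}{44}\right)\right) = 32521 - \left(5095 - \frac{654269}{4276}\right) = 32521 - \frac{21131951}{4276} = \frac{117927845}{4276}$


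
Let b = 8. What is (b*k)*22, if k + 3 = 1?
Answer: -352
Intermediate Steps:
k = -2 (k = -3 + 1 = -2)
(b*k)*22 = (8*(-2))*22 = -16*22 = -352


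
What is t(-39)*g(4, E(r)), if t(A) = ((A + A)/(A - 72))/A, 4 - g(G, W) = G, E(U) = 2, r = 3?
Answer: 0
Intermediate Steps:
g(G, W) = 4 - G
t(A) = 2/(-72 + A) (t(A) = ((2*A)/(-72 + A))/A = (2*A/(-72 + A))/A = 2/(-72 + A))
t(-39)*g(4, E(r)) = (2/(-72 - 39))*(4 - 1*4) = (2/(-111))*(4 - 4) = (2*(-1/111))*0 = -2/111*0 = 0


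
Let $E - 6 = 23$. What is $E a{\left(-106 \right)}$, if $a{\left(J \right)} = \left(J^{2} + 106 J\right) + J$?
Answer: $-3074$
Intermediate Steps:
$E = 29$ ($E = 6 + 23 = 29$)
$a{\left(J \right)} = J^{2} + 107 J$
$E a{\left(-106 \right)} = 29 \left(- 106 \left(107 - 106\right)\right) = 29 \left(\left(-106\right) 1\right) = 29 \left(-106\right) = -3074$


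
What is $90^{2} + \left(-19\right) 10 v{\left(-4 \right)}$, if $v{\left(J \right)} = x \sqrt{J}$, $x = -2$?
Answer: $8100 + 760 i \approx 8100.0 + 760.0 i$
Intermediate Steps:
$v{\left(J \right)} = - 2 \sqrt{J}$
$90^{2} + \left(-19\right) 10 v{\left(-4 \right)} = 90^{2} + \left(-19\right) 10 \left(- 2 \sqrt{-4}\right) = 8100 - 190 \left(- 2 \cdot 2 i\right) = 8100 - 190 \left(- 4 i\right) = 8100 + 760 i$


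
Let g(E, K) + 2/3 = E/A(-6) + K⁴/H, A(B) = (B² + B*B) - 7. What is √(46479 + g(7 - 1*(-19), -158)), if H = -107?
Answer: I*√14883840822165/1605 ≈ 2403.7*I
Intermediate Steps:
A(B) = -7 + 2*B² (A(B) = (B² + B²) - 7 = 2*B² - 7 = -7 + 2*B²)
g(E, K) = -⅔ - K⁴/107 + E/65 (g(E, K) = -⅔ + (E/(-7 + 2*(-6)²) + K⁴/(-107)) = -⅔ + (E/(-7 + 2*36) + K⁴*(-1/107)) = -⅔ + (E/(-7 + 72) - K⁴/107) = -⅔ + (E/65 - K⁴/107) = -⅔ + (-K⁴/107 + E/65) = -⅔ - K⁴/107 + E/65)
√(46479 + g(7 - 1*(-19), -158)) = √(46479 + (-⅔ - 1/107*(-158)⁴ + (7 - 1*(-19))/65)) = √(46479 + (-⅔ - 1/107*623201296 + (7 + 19)/65)) = √(46479 + (-⅔ - 623201296/107 + (1/65)*26)) = √(46479 + (-⅔ - 623201296/107 + ⅖)) = √(46479 - 9348019868/1605) = √(-9273421073/1605) = I*√14883840822165/1605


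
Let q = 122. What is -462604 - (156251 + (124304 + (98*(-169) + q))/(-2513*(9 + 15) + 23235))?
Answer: -22945178971/37077 ≈ -6.1885e+5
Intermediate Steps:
-462604 - (156251 + (124304 + (98*(-169) + q))/(-2513*(9 + 15) + 23235)) = -462604 - (156251 + (124304 + (98*(-169) + 122))/(-2513*(9 + 15) + 23235)) = -462604 - (156251 + (124304 + (-16562 + 122))/(-2513*24 + 23235)) = -462604 - (156251 + (124304 - 16440)/(-60312 + 23235)) = -462604 - (156251 + 107864/(-37077)) = -462604 - (156251 + 107864*(-1/37077)) = -462604 - (156251 - 107864/37077) = -462604 - 1*5793210463/37077 = -462604 - 5793210463/37077 = -22945178971/37077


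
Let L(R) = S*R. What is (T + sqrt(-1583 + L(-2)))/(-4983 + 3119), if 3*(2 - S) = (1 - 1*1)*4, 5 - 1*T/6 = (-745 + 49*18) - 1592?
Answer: -1095/233 - 23*I*sqrt(3)/1864 ≈ -4.6996 - 0.021372*I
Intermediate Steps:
T = 8760 (T = 30 - 6*((-745 + 49*18) - 1592) = 30 - 6*((-745 + 882) - 1592) = 30 - 6*(137 - 1592) = 30 - 6*(-1455) = 30 + 8730 = 8760)
S = 2 (S = 2 - (1 - 1*1)*4/3 = 2 - (1 - 1)*4/3 = 2 - 0*4 = 2 - 1/3*0 = 2 + 0 = 2)
L(R) = 2*R
(T + sqrt(-1583 + L(-2)))/(-4983 + 3119) = (8760 + sqrt(-1583 + 2*(-2)))/(-4983 + 3119) = (8760 + sqrt(-1583 - 4))/(-1864) = (8760 + sqrt(-1587))*(-1/1864) = (8760 + 23*I*sqrt(3))*(-1/1864) = -1095/233 - 23*I*sqrt(3)/1864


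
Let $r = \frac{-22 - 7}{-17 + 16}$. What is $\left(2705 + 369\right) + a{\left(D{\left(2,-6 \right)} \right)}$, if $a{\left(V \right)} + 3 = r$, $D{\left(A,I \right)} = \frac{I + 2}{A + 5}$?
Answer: $3100$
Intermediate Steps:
$D{\left(A,I \right)} = \frac{2 + I}{5 + A}$
$r = 29$ ($r = - \frac{29}{-1} = \left(-29\right) \left(-1\right) = 29$)
$a{\left(V \right)} = 26$ ($a{\left(V \right)} = -3 + 29 = 26$)
$\left(2705 + 369\right) + a{\left(D{\left(2,-6 \right)} \right)} = \left(2705 + 369\right) + 26 = 3074 + 26 = 3100$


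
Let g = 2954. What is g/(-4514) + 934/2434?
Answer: -743490/2746769 ≈ -0.27068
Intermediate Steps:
g/(-4514) + 934/2434 = 2954/(-4514) + 934/2434 = 2954*(-1/4514) + 934*(1/2434) = -1477/2257 + 467/1217 = -743490/2746769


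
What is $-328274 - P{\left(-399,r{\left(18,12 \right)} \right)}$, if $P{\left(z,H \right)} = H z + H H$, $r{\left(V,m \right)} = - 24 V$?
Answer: $-687266$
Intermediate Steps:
$P{\left(z,H \right)} = H^{2} + H z$ ($P{\left(z,H \right)} = H z + H^{2} = H^{2} + H z$)
$-328274 - P{\left(-399,r{\left(18,12 \right)} \right)} = -328274 - \left(-24\right) 18 \left(\left(-24\right) 18 - 399\right) = -328274 - - 432 \left(-432 - 399\right) = -328274 - \left(-432\right) \left(-831\right) = -328274 - 358992 = -687266$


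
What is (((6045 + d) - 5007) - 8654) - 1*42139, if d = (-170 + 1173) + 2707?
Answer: -46045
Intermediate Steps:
d = 3710 (d = 1003 + 2707 = 3710)
(((6045 + d) - 5007) - 8654) - 1*42139 = (((6045 + 3710) - 5007) - 8654) - 1*42139 = ((9755 - 5007) - 8654) - 42139 = (4748 - 8654) - 42139 = -3906 - 42139 = -46045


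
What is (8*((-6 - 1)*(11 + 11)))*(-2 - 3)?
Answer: 6160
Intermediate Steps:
(8*((-6 - 1)*(11 + 11)))*(-2 - 3) = (8*(-7*22))*(-5) = (8*(-154))*(-5) = -1232*(-5) = 6160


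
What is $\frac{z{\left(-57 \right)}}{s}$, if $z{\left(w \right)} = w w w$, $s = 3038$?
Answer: $- \frac{185193}{3038} \approx -60.959$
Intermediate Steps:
$z{\left(w \right)} = w^{3}$ ($z{\left(w \right)} = w^{2} w = w^{3}$)
$\frac{z{\left(-57 \right)}}{s} = \frac{\left(-57\right)^{3}}{3038} = \left(-185193\right) \frac{1}{3038} = - \frac{185193}{3038}$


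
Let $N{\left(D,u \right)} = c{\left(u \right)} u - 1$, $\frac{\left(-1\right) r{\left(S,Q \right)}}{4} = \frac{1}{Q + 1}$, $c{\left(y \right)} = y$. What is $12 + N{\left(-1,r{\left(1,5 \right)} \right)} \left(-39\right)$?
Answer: $\frac{101}{3} \approx 33.667$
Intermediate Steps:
$r{\left(S,Q \right)} = - \frac{4}{1 + Q}$ ($r{\left(S,Q \right)} = - \frac{4}{Q + 1} = - \frac{4}{1 + Q}$)
$N{\left(D,u \right)} = -1 + u^{2}$ ($N{\left(D,u \right)} = u u - 1 = u^{2} - 1 = -1 + u^{2}$)
$12 + N{\left(-1,r{\left(1,5 \right)} \right)} \left(-39\right) = 12 + \left(-1 + \left(- \frac{4}{1 + 5}\right)^{2}\right) \left(-39\right) = 12 + \left(-1 + \left(- \frac{4}{6}\right)^{2}\right) \left(-39\right) = 12 + \left(-1 + \left(\left(-4\right) \frac{1}{6}\right)^{2}\right) \left(-39\right) = 12 + \left(-1 + \left(- \frac{2}{3}\right)^{2}\right) \left(-39\right) = 12 + \left(-1 + \frac{4}{9}\right) \left(-39\right) = 12 - - \frac{65}{3} = 12 + \frac{65}{3} = \frac{101}{3}$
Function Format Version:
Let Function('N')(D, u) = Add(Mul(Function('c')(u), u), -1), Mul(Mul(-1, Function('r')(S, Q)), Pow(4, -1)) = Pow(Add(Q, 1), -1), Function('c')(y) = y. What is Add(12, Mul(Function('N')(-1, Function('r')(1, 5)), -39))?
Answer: Rational(101, 3) ≈ 33.667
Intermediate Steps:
Function('r')(S, Q) = Mul(-4, Pow(Add(1, Q), -1)) (Function('r')(S, Q) = Mul(-4, Pow(Add(Q, 1), -1)) = Mul(-4, Pow(Add(1, Q), -1)))
Function('N')(D, u) = Add(-1, Pow(u, 2)) (Function('N')(D, u) = Add(Mul(u, u), -1) = Add(Pow(u, 2), -1) = Add(-1, Pow(u, 2)))
Add(12, Mul(Function('N')(-1, Function('r')(1, 5)), -39)) = Add(12, Mul(Add(-1, Pow(Mul(-4, Pow(Add(1, 5), -1)), 2)), -39)) = Add(12, Mul(Add(-1, Pow(Mul(-4, Pow(6, -1)), 2)), -39)) = Add(12, Mul(Add(-1, Pow(Mul(-4, Rational(1, 6)), 2)), -39)) = Add(12, Mul(Add(-1, Pow(Rational(-2, 3), 2)), -39)) = Add(12, Mul(Add(-1, Rational(4, 9)), -39)) = Add(12, Mul(Rational(-5, 9), -39)) = Add(12, Rational(65, 3)) = Rational(101, 3)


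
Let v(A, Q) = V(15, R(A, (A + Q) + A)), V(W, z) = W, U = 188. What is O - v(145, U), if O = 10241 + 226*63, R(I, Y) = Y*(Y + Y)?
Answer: 24464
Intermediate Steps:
R(I, Y) = 2*Y² (R(I, Y) = Y*(2*Y) = 2*Y²)
v(A, Q) = 15
O = 24479 (O = 10241 + 14238 = 24479)
O - v(145, U) = 24479 - 1*15 = 24479 - 15 = 24464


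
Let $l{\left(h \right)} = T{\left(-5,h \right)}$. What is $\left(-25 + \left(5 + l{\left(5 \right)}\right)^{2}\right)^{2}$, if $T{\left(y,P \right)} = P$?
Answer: $5625$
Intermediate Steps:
$l{\left(h \right)} = h$
$\left(-25 + \left(5 + l{\left(5 \right)}\right)^{2}\right)^{2} = \left(-25 + \left(5 + 5\right)^{2}\right)^{2} = \left(-25 + 10^{2}\right)^{2} = \left(-25 + 100\right)^{2} = 75^{2} = 5625$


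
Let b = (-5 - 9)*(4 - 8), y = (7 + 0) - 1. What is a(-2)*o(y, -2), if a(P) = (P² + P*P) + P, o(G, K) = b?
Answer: 336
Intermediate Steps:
y = 6 (y = 7 - 1 = 6)
b = 56 (b = -14*(-4) = 56)
o(G, K) = 56
a(P) = P + 2*P² (a(P) = (P² + P²) + P = 2*P² + P = P + 2*P²)
a(-2)*o(y, -2) = -2*(1 + 2*(-2))*56 = -2*(1 - 4)*56 = -2*(-3)*56 = 6*56 = 336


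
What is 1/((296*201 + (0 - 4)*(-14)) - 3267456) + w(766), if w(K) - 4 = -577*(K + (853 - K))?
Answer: -1578856567009/3207904 ≈ -4.9218e+5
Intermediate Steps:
w(K) = -492177 (w(K) = 4 - 577*(K + (853 - K)) = 4 - 577*853 = 4 - 492181 = -492177)
1/((296*201 + (0 - 4)*(-14)) - 3267456) + w(766) = 1/((296*201 + (0 - 4)*(-14)) - 3267456) - 492177 = 1/((59496 - 4*(-14)) - 3267456) - 492177 = 1/((59496 + 56) - 3267456) - 492177 = 1/(59552 - 3267456) - 492177 = 1/(-3207904) - 492177 = -1/3207904 - 492177 = -1578856567009/3207904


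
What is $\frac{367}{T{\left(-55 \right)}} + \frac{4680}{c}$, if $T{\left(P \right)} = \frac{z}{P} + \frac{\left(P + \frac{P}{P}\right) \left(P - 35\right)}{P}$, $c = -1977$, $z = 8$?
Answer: $- \frac{20895995}{3208012} \approx -6.5137$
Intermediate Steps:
$T{\left(P \right)} = \frac{8}{P} + \frac{\left(1 + P\right) \left(-35 + P\right)}{P}$ ($T{\left(P \right)} = \frac{8}{P} + \frac{\left(P + \frac{P}{P}\right) \left(P - 35\right)}{P} = \frac{8}{P} + \frac{\left(P + 1\right) \left(-35 + P\right)}{P} = \frac{8}{P} + \frac{\left(1 + P\right) \left(-35 + P\right)}{P}$)
$\frac{367}{T{\left(-55 \right)}} + \frac{4680}{c} = \frac{367}{-34 - 55 - \frac{27}{-55}} + \frac{4680}{-1977} = \frac{367}{-34 - 55 - - \frac{27}{55}} + 4680 \left(- \frac{1}{1977}\right) = \frac{367}{-34 - 55 + \frac{27}{55}} - \frac{1560}{659} = \frac{367}{- \frac{4868}{55}} - \frac{1560}{659} = 367 \left(- \frac{55}{4868}\right) - \frac{1560}{659} = - \frac{20185}{4868} - \frac{1560}{659} = - \frac{20895995}{3208012}$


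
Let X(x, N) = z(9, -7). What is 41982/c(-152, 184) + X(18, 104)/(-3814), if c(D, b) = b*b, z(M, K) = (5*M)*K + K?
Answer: 42755245/32281696 ≈ 1.3244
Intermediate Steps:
z(M, K) = K + 5*K*M (z(M, K) = 5*K*M + K = K + 5*K*M)
X(x, N) = -322 (X(x, N) = -7*(1 + 5*9) = -7*(1 + 45) = -7*46 = -322)
c(D, b) = b²
41982/c(-152, 184) + X(18, 104)/(-3814) = 41982/(184²) - 322/(-3814) = 41982/33856 - 322*(-1/3814) = 41982*(1/33856) + 161/1907 = 20991/16928 + 161/1907 = 42755245/32281696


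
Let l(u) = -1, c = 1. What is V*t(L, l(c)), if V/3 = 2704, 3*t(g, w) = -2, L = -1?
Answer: -5408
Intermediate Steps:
t(g, w) = -⅔ (t(g, w) = (⅓)*(-2) = -⅔)
V = 8112 (V = 3*2704 = 8112)
V*t(L, l(c)) = 8112*(-⅔) = -5408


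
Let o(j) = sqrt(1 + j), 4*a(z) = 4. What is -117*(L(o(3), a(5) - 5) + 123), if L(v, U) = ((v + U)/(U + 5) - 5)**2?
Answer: -20124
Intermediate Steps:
a(z) = 1 (a(z) = (1/4)*4 = 1)
L(v, U) = (-5 + (U + v)/(5 + U))**2 (L(v, U) = ((U + v)/(5 + U) - 5)**2 = (-5 + (U + v)/(5 + U))**2)
-117*(L(o(3), a(5) - 5) + 123) = -117*((25 - sqrt(1 + 3) + 4*(1 - 5))**2/(5 + (1 - 5))**2 + 123) = -117*((25 - sqrt(4) + 4*(-4))**2/(5 - 4)**2 + 123) = -117*((25 - 1*2 - 16)**2/1**2 + 123) = -117*(1*(25 - 2 - 16)**2 + 123) = -117*(1*7**2 + 123) = -117*(1*49 + 123) = -117*(49 + 123) = -117*172 = -20124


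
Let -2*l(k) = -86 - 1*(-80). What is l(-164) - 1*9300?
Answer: -9297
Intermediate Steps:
l(k) = 3 (l(k) = -(-86 - 1*(-80))/2 = -(-86 + 80)/2 = -½*(-6) = 3)
l(-164) - 1*9300 = 3 - 1*9300 = 3 - 9300 = -9297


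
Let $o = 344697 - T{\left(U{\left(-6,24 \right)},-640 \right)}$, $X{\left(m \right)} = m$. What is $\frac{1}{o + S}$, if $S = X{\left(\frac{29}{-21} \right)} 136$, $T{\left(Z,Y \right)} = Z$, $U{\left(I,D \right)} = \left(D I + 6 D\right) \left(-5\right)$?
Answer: $\frac{21}{7234693} \approx 2.9027 \cdot 10^{-6}$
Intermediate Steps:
$U{\left(I,D \right)} = - 30 D - 5 D I$ ($U{\left(I,D \right)} = \left(6 D + D I\right) \left(-5\right) = - 30 D - 5 D I$)
$S = - \frac{3944}{21}$ ($S = \frac{29}{-21} \cdot 136 = 29 \left(- \frac{1}{21}\right) 136 = \left(- \frac{29}{21}\right) 136 = - \frac{3944}{21} \approx -187.81$)
$o = 344697$ ($o = 344697 - \left(-5\right) 24 \left(6 - 6\right) = 344697 - \left(-5\right) 24 \cdot 0 = 344697 - 0 = 344697 + 0 = 344697$)
$\frac{1}{o + S} = \frac{1}{344697 - \frac{3944}{21}} = \frac{1}{\frac{7234693}{21}} = \frac{21}{7234693}$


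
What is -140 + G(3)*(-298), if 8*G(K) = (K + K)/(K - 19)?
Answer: -4033/32 ≈ -126.03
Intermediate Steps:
G(K) = K/(4*(-19 + K)) (G(K) = ((K + K)/(K - 19))/8 = ((2*K)/(-19 + K))/8 = (2*K/(-19 + K))/8 = K/(4*(-19 + K)))
-140 + G(3)*(-298) = -140 + ((1/4)*3/(-19 + 3))*(-298) = -140 + ((1/4)*3/(-16))*(-298) = -140 + ((1/4)*3*(-1/16))*(-298) = -140 - 3/64*(-298) = -140 + 447/32 = -4033/32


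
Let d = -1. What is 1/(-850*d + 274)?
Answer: 1/1124 ≈ 0.00088968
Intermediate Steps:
1/(-850*d + 274) = 1/(-850*(-1) + 274) = 1/(850 + 274) = 1/1124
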